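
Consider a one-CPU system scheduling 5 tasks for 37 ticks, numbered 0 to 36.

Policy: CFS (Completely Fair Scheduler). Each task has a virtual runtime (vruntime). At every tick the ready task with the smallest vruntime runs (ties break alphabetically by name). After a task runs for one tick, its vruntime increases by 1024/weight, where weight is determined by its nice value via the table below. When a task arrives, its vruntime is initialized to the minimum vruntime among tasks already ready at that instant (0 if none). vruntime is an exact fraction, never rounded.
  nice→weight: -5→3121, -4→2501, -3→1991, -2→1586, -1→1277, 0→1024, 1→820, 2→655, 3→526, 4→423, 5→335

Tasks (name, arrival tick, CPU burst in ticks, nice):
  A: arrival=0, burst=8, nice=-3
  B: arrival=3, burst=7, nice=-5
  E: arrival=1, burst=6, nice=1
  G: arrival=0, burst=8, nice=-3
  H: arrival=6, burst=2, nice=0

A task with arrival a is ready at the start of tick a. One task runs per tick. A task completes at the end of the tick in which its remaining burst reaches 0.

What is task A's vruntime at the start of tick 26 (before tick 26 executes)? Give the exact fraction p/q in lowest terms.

t=0: vr[A=0 G=0] → run A
t=1: vr[A=1024/1991 E=0 G=0] → run E
t=2: vr[A=1024/1991 E=256/205 G=0] → run G
t=3: vr[A=1024/1991 B=1024/1991 E=256/205 G=1024/1991] → run A
t=4: vr[A=2048/1991 B=1024/1991 E=256/205 G=1024/1991] → run B
t=5: vr[A=2048/1991 B=5234688/6213911 E=256/205 G=1024/1991] → run G
t=6: vr[A=2048/1991 B=5234688/6213911 E=256/205 G=2048/1991 H=5234688/6213911] → run B
t=7: vr[A=2048/1991 B=7273472/6213911 E=256/205 G=2048/1991 H=5234688/6213911] → run H
t=8: vr[A=2048/1991 B=7273472/6213911 E=256/205 G=2048/1991 H=11448599/6213911] → run A
t=9: vr[A=3072/1991 B=7273472/6213911 E=256/205 G=2048/1991 H=11448599/6213911] → run G
t=10: vr[A=3072/1991 B=7273472/6213911 E=256/205 G=3072/1991 H=11448599/6213911] → run B
t=11: vr[A=3072/1991 B=9312256/6213911 E=256/205 G=3072/1991 H=11448599/6213911] → run E
t=12: vr[A=3072/1991 B=9312256/6213911 E=512/205 G=3072/1991 H=11448599/6213911] → run B
t=13: vr[A=3072/1991 B=11351040/6213911 E=512/205 G=3072/1991 H=11448599/6213911] → run A
t=14: vr[A=4096/1991 B=11351040/6213911 E=512/205 G=3072/1991 H=11448599/6213911] → run G
t=15: vr[A=4096/1991 B=11351040/6213911 E=512/205 G=4096/1991 H=11448599/6213911] → run B
t=16: vr[A=4096/1991 B=13389824/6213911 E=512/205 G=4096/1991 H=11448599/6213911] → run H
t=17: vr[A=4096/1991 B=13389824/6213911 E=512/205 G=4096/1991] → run A
t=18: vr[A=5120/1991 B=13389824/6213911 E=512/205 G=4096/1991] → run G
t=19: vr[A=5120/1991 B=13389824/6213911 E=512/205 G=5120/1991] → run B
t=20: vr[A=5120/1991 B=15428608/6213911 E=512/205 G=5120/1991] → run B
t=21: vr[A=5120/1991 E=512/205 G=5120/1991] → run E
t=22: vr[A=5120/1991 E=768/205 G=5120/1991] → run A
t=23: vr[A=6144/1991 E=768/205 G=5120/1991] → run G
t=24: vr[A=6144/1991 E=768/205 G=6144/1991] → run A
t=25: vr[A=7168/1991 E=768/205 G=6144/1991] → run G
t=26: vr[A=7168/1991 E=768/205 G=7168/1991] → run A
t=27: vr[E=768/205 G=7168/1991] → run G
t=28: vr[E=768/205] → run E
t=29: vr[E=1024/205] → run E
t=30: vr[E=256/41] → run E
t=31: (idle)
t=32: (idle)
t=33: (idle)
t=34: (idle)
t=35: (idle)
t=36: (idle)

vruntime(A, start of tick 26) = 7168/1991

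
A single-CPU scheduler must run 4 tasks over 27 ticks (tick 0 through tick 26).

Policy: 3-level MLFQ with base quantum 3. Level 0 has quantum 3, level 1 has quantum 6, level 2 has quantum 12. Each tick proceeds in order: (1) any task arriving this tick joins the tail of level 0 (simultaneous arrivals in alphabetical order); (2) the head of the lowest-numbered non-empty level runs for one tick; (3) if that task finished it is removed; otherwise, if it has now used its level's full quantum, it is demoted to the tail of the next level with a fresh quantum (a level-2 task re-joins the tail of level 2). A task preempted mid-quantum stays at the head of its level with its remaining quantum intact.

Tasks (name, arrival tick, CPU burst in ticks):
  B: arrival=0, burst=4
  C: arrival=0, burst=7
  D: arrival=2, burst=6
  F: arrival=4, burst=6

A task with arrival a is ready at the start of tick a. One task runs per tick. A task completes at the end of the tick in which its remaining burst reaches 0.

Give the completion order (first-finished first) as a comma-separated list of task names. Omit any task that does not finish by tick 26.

t=0: L0/L1/L2 = BC/-/- → run B
t=1: L0/L1/L2 = BC/-/- → run B
t=2: L0/L1/L2 = BCD/-/- → run B
t=3: L0/L1/L2 = CD/B/- → run C
t=4: L0/L1/L2 = CDF/B/- → run C
t=5: L0/L1/L2 = CDF/B/- → run C
t=6: L0/L1/L2 = DF/BC/- → run D
t=7: L0/L1/L2 = DF/BC/- → run D
t=8: L0/L1/L2 = DF/BC/- → run D
t=9: L0/L1/L2 = F/BCD/- → run F
t=10: L0/L1/L2 = F/BCD/- → run F
t=11: L0/L1/L2 = F/BCD/- → run F
t=12: L0/L1/L2 = -/BCDF/- → run B
t=13: L0/L1/L2 = -/CDF/- → run C
t=14: L0/L1/L2 = -/CDF/- → run C
t=15: L0/L1/L2 = -/CDF/- → run C
t=16: L0/L1/L2 = -/CDF/- → run C
t=17: L0/L1/L2 = -/DF/- → run D
t=18: L0/L1/L2 = -/DF/- → run D
t=19: L0/L1/L2 = -/DF/- → run D
t=20: L0/L1/L2 = -/F/- → run F
t=21: L0/L1/L2 = -/F/- → run F
t=22: L0/L1/L2 = -/F/- → run F
t=23: (idle)
t=24: (idle)
t=25: (idle)
t=26: (idle)

completion order = B, C, D, F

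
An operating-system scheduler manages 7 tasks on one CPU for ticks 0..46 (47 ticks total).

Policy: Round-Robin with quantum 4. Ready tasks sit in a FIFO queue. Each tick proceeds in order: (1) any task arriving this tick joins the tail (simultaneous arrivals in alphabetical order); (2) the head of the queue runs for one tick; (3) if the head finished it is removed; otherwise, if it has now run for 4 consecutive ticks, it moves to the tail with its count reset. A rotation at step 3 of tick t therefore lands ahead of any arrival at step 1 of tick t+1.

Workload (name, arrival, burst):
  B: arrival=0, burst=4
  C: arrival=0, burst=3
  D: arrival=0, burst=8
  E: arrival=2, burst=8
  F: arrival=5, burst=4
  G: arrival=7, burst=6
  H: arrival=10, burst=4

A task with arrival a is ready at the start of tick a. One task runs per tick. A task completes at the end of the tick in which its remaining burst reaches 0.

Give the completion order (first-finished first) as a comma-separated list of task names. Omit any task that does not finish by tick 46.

completion order = B, C, F, H, D, E, G

t=0: queue=[B,C,D] q_used=0 → run B
t=1: queue=[B,C,D] q_used=1 → run B
t=2: queue=[B,C,D,E] q_used=2 → run B
t=3: queue=[B,C,D,E] q_used=3 → run B
t=4: queue=[C,D,E] q_used=0 → run C
t=5: queue=[C,D,E,F] q_used=1 → run C
t=6: queue=[C,D,E,F] q_used=2 → run C
t=7: queue=[D,E,F,G] q_used=0 → run D
t=8: queue=[D,E,F,G] q_used=1 → run D
t=9: queue=[D,E,F,G] q_used=2 → run D
t=10: queue=[D,E,F,G,H] q_used=3 → run D
t=11: queue=[E,F,G,H,D] q_used=0 → run E
t=12: queue=[E,F,G,H,D] q_used=1 → run E
t=13: queue=[E,F,G,H,D] q_used=2 → run E
t=14: queue=[E,F,G,H,D] q_used=3 → run E
t=15: queue=[F,G,H,D,E] q_used=0 → run F
t=16: queue=[F,G,H,D,E] q_used=1 → run F
t=17: queue=[F,G,H,D,E] q_used=2 → run F
t=18: queue=[F,G,H,D,E] q_used=3 → run F
t=19: queue=[G,H,D,E] q_used=0 → run G
t=20: queue=[G,H,D,E] q_used=1 → run G
t=21: queue=[G,H,D,E] q_used=2 → run G
t=22: queue=[G,H,D,E] q_used=3 → run G
t=23: queue=[H,D,E,G] q_used=0 → run H
t=24: queue=[H,D,E,G] q_used=1 → run H
t=25: queue=[H,D,E,G] q_used=2 → run H
t=26: queue=[H,D,E,G] q_used=3 → run H
t=27: queue=[D,E,G] q_used=0 → run D
t=28: queue=[D,E,G] q_used=1 → run D
t=29: queue=[D,E,G] q_used=2 → run D
t=30: queue=[D,E,G] q_used=3 → run D
t=31: queue=[E,G] q_used=0 → run E
t=32: queue=[E,G] q_used=1 → run E
t=33: queue=[E,G] q_used=2 → run E
t=34: queue=[E,G] q_used=3 → run E
t=35: queue=[G] q_used=0 → run G
t=36: queue=[G] q_used=1 → run G
t=37: (idle)
t=38: (idle)
t=39: (idle)
t=40: (idle)
t=41: (idle)
t=42: (idle)
t=43: (idle)
t=44: (idle)
t=45: (idle)
t=46: (idle)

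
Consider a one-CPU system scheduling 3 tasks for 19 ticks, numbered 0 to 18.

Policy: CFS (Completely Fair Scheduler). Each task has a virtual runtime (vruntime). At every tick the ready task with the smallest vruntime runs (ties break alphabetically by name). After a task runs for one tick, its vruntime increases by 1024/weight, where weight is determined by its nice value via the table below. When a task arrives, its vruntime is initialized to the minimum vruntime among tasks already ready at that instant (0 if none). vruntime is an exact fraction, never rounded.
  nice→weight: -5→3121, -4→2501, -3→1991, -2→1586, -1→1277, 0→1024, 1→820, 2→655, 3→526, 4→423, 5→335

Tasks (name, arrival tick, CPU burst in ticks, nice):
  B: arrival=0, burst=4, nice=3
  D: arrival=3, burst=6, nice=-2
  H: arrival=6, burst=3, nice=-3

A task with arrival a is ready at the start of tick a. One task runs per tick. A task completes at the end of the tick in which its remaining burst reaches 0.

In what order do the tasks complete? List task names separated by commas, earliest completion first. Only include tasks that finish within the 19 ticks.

t=0: vr[B=0] → run B
t=1: vr[B=512/263] → run B
t=2: vr[B=1024/263] → run B
t=3: vr[B=1536/263 D=1536/263] → run B
t=4: vr[D=1536/263] → run D
t=5: vr[D=1352704/208559] → run D
t=6: vr[D=1487360/208559 H=1487360/208559] → run D
t=7: vr[D=1622016/208559 H=1487360/208559] → run H
t=8: vr[D=1622016/208559 H=3174898176/415240969] → run H
t=9: vr[D=1622016/208559 H=3388462592/415240969] → run D
t=10: vr[D=1756672/208559 H=3388462592/415240969] → run H
t=11: vr[D=1756672/208559] → run D
t=12: vr[D=1891328/208559] → run D
t=13: (idle)
t=14: (idle)
t=15: (idle)
t=16: (idle)
t=17: (idle)
t=18: (idle)

completion order = B, H, D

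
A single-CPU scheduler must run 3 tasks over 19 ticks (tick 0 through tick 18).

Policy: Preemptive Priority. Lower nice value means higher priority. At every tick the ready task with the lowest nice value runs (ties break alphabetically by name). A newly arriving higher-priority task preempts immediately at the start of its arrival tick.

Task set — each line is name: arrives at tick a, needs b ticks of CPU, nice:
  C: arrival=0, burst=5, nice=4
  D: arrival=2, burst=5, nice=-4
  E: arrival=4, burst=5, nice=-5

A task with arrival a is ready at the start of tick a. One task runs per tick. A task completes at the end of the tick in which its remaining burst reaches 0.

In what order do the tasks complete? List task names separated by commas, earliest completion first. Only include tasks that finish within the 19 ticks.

completion order = E, D, C

t=0: ready={C} → run C
t=1: ready={C} → run C
t=2: ready={C,D} → run D
t=3: ready={C,D} → run D
t=4: ready={C,D,E} → run E
t=5: ready={C,D,E} → run E
t=6: ready={C,D,E} → run E
t=7: ready={C,D,E} → run E
t=8: ready={C,D,E} → run E
t=9: ready={C,D} → run D
t=10: ready={C,D} → run D
t=11: ready={C,D} → run D
t=12: ready={C} → run C
t=13: ready={C} → run C
t=14: ready={C} → run C
t=15: (idle)
t=16: (idle)
t=17: (idle)
t=18: (idle)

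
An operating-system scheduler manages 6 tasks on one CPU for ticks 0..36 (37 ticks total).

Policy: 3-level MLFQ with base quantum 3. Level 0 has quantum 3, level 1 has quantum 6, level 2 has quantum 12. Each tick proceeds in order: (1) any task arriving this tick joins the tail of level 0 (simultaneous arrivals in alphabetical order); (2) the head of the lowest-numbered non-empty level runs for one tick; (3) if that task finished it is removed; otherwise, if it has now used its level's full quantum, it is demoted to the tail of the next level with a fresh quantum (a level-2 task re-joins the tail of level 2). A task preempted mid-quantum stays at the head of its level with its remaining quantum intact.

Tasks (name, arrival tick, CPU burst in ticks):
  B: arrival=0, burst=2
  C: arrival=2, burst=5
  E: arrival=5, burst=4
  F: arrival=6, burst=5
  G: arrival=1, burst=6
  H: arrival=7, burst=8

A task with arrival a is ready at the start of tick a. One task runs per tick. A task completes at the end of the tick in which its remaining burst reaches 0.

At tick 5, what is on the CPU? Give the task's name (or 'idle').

t=0: L0/L1/L2 = B/-/- → run B
t=1: L0/L1/L2 = BG/-/- → run B
t=2: L0/L1/L2 = GC/-/- → run G
t=3: L0/L1/L2 = GC/-/- → run G
t=4: L0/L1/L2 = GC/-/- → run G
t=5: L0/L1/L2 = CE/G/- → run C
t=6: L0/L1/L2 = CEF/G/- → run C
t=7: L0/L1/L2 = CEFH/G/- → run C
t=8: L0/L1/L2 = EFH/GC/- → run E
t=9: L0/L1/L2 = EFH/GC/- → run E
t=10: L0/L1/L2 = EFH/GC/- → run E
t=11: L0/L1/L2 = FH/GCE/- → run F
t=12: L0/L1/L2 = FH/GCE/- → run F
t=13: L0/L1/L2 = FH/GCE/- → run F
t=14: L0/L1/L2 = H/GCEF/- → run H
t=15: L0/L1/L2 = H/GCEF/- → run H
t=16: L0/L1/L2 = H/GCEF/- → run H
t=17: L0/L1/L2 = -/GCEFH/- → run G
t=18: L0/L1/L2 = -/GCEFH/- → run G
t=19: L0/L1/L2 = -/GCEFH/- → run G
t=20: L0/L1/L2 = -/CEFH/- → run C
t=21: L0/L1/L2 = -/CEFH/- → run C
t=22: L0/L1/L2 = -/EFH/- → run E
t=23: L0/L1/L2 = -/FH/- → run F
t=24: L0/L1/L2 = -/FH/- → run F
t=25: L0/L1/L2 = -/H/- → run H
t=26: L0/L1/L2 = -/H/- → run H
t=27: L0/L1/L2 = -/H/- → run H
t=28: L0/L1/L2 = -/H/- → run H
t=29: L0/L1/L2 = -/H/- → run H
t=30: (idle)
t=31: (idle)
t=32: (idle)
t=33: (idle)
t=34: (idle)
t=35: (idle)
t=36: (idle)

running at tick 5 = C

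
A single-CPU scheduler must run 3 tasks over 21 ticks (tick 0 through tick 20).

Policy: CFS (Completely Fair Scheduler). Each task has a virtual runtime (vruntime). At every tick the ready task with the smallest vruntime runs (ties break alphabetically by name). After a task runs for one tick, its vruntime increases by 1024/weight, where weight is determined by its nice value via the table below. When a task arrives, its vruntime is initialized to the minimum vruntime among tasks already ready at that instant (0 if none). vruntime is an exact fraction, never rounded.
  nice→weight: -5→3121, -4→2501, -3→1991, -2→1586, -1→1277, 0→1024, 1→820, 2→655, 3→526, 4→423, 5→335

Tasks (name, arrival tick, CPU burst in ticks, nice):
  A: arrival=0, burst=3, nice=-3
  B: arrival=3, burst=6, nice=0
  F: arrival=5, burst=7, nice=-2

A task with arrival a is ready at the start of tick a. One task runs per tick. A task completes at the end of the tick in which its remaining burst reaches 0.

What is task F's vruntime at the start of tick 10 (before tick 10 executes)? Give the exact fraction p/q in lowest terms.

t=0: vr[A=0] → run A
t=1: vr[A=1024/1991] → run A
t=2: vr[A=2048/1991] → run A
t=3: vr[B=0] → run B
t=4: vr[B=1] → run B
t=5: vr[B=2 F=2] → run B
t=6: vr[B=3 F=2] → run F
t=7: vr[B=3 F=2098/793] → run F
t=8: vr[B=3 F=2610/793] → run B
t=9: vr[B=4 F=2610/793] → run F
t=10: vr[B=4 F=3122/793] → run F
t=11: vr[B=4 F=3634/793] → run B
t=12: vr[B=5 F=3634/793] → run F
t=13: vr[B=5 F=4146/793] → run B
t=14: vr[F=4146/793] → run F
t=15: vr[F=4658/793] → run F
t=16: (idle)
t=17: (idle)
t=18: (idle)
t=19: (idle)
t=20: (idle)

vruntime(F, start of tick 10) = 3122/793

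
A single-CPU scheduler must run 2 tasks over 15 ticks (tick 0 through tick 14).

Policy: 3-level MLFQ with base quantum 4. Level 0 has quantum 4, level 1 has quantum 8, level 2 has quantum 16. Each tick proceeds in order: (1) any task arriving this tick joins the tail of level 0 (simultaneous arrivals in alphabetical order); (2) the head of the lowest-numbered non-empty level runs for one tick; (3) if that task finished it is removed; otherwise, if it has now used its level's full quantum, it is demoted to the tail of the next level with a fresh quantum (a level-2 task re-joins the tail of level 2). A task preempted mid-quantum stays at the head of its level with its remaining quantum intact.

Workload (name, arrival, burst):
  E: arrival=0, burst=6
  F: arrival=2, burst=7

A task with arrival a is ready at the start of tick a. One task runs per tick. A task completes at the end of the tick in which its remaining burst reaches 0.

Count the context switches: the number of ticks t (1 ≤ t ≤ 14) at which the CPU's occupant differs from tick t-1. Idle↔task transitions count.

context switches = 4

t=0: L0/L1/L2 = E/-/- → run E
t=1: L0/L1/L2 = E/-/- → run E
t=2: L0/L1/L2 = EF/-/- → run E
t=3: L0/L1/L2 = EF/-/- → run E
t=4: L0/L1/L2 = F/E/- → run F
t=5: L0/L1/L2 = F/E/- → run F
t=6: L0/L1/L2 = F/E/- → run F
t=7: L0/L1/L2 = F/E/- → run F
t=8: L0/L1/L2 = -/EF/- → run E
t=9: L0/L1/L2 = -/EF/- → run E
t=10: L0/L1/L2 = -/F/- → run F
t=11: L0/L1/L2 = -/F/- → run F
t=12: L0/L1/L2 = -/F/- → run F
t=13: (idle)
t=14: (idle)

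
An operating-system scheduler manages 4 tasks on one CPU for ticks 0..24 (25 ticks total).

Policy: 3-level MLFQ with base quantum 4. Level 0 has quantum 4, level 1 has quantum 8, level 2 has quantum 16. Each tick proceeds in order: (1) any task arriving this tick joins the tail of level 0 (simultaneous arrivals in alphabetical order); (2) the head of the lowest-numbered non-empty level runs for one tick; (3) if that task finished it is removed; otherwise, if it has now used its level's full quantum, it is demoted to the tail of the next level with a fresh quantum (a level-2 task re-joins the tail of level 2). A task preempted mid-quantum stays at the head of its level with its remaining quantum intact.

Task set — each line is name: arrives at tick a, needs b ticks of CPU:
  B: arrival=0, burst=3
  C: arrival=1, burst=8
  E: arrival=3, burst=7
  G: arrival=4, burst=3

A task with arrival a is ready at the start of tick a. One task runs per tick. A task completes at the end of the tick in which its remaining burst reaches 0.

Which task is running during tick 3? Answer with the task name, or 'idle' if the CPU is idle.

t=0: L0/L1/L2 = B/-/- → run B
t=1: L0/L1/L2 = BC/-/- → run B
t=2: L0/L1/L2 = BC/-/- → run B
t=3: L0/L1/L2 = CE/-/- → run C
t=4: L0/L1/L2 = CEG/-/- → run C
t=5: L0/L1/L2 = CEG/-/- → run C
t=6: L0/L1/L2 = CEG/-/- → run C
t=7: L0/L1/L2 = EG/C/- → run E
t=8: L0/L1/L2 = EG/C/- → run E
t=9: L0/L1/L2 = EG/C/- → run E
t=10: L0/L1/L2 = EG/C/- → run E
t=11: L0/L1/L2 = G/CE/- → run G
t=12: L0/L1/L2 = G/CE/- → run G
t=13: L0/L1/L2 = G/CE/- → run G
t=14: L0/L1/L2 = -/CE/- → run C
t=15: L0/L1/L2 = -/CE/- → run C
t=16: L0/L1/L2 = -/CE/- → run C
t=17: L0/L1/L2 = -/CE/- → run C
t=18: L0/L1/L2 = -/E/- → run E
t=19: L0/L1/L2 = -/E/- → run E
t=20: L0/L1/L2 = -/E/- → run E
t=21: (idle)
t=22: (idle)
t=23: (idle)
t=24: (idle)

running at tick 3 = C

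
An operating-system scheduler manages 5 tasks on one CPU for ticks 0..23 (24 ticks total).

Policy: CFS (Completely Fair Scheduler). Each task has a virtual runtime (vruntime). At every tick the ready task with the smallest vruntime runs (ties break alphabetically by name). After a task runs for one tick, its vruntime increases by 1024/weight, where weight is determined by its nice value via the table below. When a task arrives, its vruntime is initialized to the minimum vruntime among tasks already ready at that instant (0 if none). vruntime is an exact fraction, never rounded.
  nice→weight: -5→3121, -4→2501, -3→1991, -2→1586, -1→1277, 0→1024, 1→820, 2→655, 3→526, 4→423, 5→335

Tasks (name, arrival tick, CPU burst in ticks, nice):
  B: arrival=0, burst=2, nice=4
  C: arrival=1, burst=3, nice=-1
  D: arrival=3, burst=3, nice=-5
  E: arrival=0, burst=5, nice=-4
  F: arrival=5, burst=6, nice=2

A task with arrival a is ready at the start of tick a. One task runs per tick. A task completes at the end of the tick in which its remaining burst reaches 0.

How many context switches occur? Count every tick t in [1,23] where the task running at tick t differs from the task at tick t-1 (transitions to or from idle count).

context switches = 16

t=0: vr[B=0 E=0] → run B
t=1: vr[B=1024/423 C=0 E=0] → run C
t=2: vr[B=1024/423 C=1024/1277 E=0] → run E
t=3: vr[B=1024/423 C=1024/1277 D=1024/2501 E=1024/2501] → run D
t=4: vr[B=1024/423 C=1024/1277 D=5756928/7805621 E=1024/2501] → run E
t=5: vr[B=1024/423 C=1024/1277 D=5756928/7805621 E=2048/2501 F=5756928/7805621] → run D
t=6: vr[B=1024/423 C=1024/1277 D=8317952/7805621 E=2048/2501 F=5756928/7805621] → run F
t=7: vr[B=1024/423 C=1024/1277 D=8317952/7805621 E=2048/2501 F=11763743744/5112681755] → run C
t=8: vr[B=1024/423 C=2048/1277 D=8317952/7805621 E=2048/2501 F=11763743744/5112681755] → run E
t=9: vr[B=1024/423 C=2048/1277 D=8317952/7805621 E=3072/2501 F=11763743744/5112681755] → run D
t=10: vr[B=1024/423 C=2048/1277 E=3072/2501 F=11763743744/5112681755] → run E
t=11: vr[B=1024/423 C=2048/1277 E=4096/2501 F=11763743744/5112681755] → run C
t=12: vr[B=1024/423 E=4096/2501 F=11763743744/5112681755] → run E
t=13: vr[B=1024/423 F=11763743744/5112681755] → run F
t=14: vr[B=1024/423 F=19756699648/5112681755] → run B
t=15: vr[F=19756699648/5112681755] → run F
t=16: vr[F=27749655552/5112681755] → run F
t=17: vr[F=35742611456/5112681755] → run F
t=18: vr[F=8747113472/1022536351] → run F
t=19: (idle)
t=20: (idle)
t=21: (idle)
t=22: (idle)
t=23: (idle)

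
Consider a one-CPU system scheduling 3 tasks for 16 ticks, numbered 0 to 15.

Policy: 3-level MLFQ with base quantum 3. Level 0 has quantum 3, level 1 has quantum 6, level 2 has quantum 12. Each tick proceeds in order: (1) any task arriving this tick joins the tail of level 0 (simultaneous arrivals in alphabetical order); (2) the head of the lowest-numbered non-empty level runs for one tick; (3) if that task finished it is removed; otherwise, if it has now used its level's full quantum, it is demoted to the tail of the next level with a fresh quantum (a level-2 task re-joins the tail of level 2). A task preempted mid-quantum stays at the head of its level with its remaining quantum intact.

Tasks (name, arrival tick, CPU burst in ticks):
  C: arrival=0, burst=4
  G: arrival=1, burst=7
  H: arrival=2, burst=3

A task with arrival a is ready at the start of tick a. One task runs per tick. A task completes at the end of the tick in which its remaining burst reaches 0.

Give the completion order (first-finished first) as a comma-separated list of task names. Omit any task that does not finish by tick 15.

t=0: L0/L1/L2 = C/-/- → run C
t=1: L0/L1/L2 = CG/-/- → run C
t=2: L0/L1/L2 = CGH/-/- → run C
t=3: L0/L1/L2 = GH/C/- → run G
t=4: L0/L1/L2 = GH/C/- → run G
t=5: L0/L1/L2 = GH/C/- → run G
t=6: L0/L1/L2 = H/CG/- → run H
t=7: L0/L1/L2 = H/CG/- → run H
t=8: L0/L1/L2 = H/CG/- → run H
t=9: L0/L1/L2 = -/CG/- → run C
t=10: L0/L1/L2 = -/G/- → run G
t=11: L0/L1/L2 = -/G/- → run G
t=12: L0/L1/L2 = -/G/- → run G
t=13: L0/L1/L2 = -/G/- → run G
t=14: (idle)
t=15: (idle)

completion order = H, C, G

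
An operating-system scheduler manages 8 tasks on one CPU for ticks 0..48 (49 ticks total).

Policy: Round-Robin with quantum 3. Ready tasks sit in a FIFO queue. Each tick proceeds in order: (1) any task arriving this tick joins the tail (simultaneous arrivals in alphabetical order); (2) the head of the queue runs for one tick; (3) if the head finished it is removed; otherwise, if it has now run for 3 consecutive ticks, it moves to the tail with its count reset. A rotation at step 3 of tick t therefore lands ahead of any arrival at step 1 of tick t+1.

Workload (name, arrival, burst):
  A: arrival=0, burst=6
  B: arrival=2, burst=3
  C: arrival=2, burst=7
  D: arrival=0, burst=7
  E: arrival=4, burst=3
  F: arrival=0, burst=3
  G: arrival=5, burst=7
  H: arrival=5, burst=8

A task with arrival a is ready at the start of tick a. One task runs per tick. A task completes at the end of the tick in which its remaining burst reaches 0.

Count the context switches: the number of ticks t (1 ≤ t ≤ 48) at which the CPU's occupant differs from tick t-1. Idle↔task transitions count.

t=0: queue=[A,D,F] q_used=0 → run A
t=1: queue=[A,D,F] q_used=1 → run A
t=2: queue=[A,D,F,B,C] q_used=2 → run A
t=3: queue=[D,F,B,C,A] q_used=0 → run D
t=4: queue=[D,F,B,C,A,E] q_used=1 → run D
t=5: queue=[D,F,B,C,A,E,G,H] q_used=2 → run D
t=6: queue=[F,B,C,A,E,G,H,D] q_used=0 → run F
t=7: queue=[F,B,C,A,E,G,H,D] q_used=1 → run F
t=8: queue=[F,B,C,A,E,G,H,D] q_used=2 → run F
t=9: queue=[B,C,A,E,G,H,D] q_used=0 → run B
t=10: queue=[B,C,A,E,G,H,D] q_used=1 → run B
t=11: queue=[B,C,A,E,G,H,D] q_used=2 → run B
t=12: queue=[C,A,E,G,H,D] q_used=0 → run C
t=13: queue=[C,A,E,G,H,D] q_used=1 → run C
t=14: queue=[C,A,E,G,H,D] q_used=2 → run C
t=15: queue=[A,E,G,H,D,C] q_used=0 → run A
t=16: queue=[A,E,G,H,D,C] q_used=1 → run A
t=17: queue=[A,E,G,H,D,C] q_used=2 → run A
t=18: queue=[E,G,H,D,C] q_used=0 → run E
t=19: queue=[E,G,H,D,C] q_used=1 → run E
t=20: queue=[E,G,H,D,C] q_used=2 → run E
t=21: queue=[G,H,D,C] q_used=0 → run G
t=22: queue=[G,H,D,C] q_used=1 → run G
t=23: queue=[G,H,D,C] q_used=2 → run G
t=24: queue=[H,D,C,G] q_used=0 → run H
t=25: queue=[H,D,C,G] q_used=1 → run H
t=26: queue=[H,D,C,G] q_used=2 → run H
t=27: queue=[D,C,G,H] q_used=0 → run D
t=28: queue=[D,C,G,H] q_used=1 → run D
t=29: queue=[D,C,G,H] q_used=2 → run D
t=30: queue=[C,G,H,D] q_used=0 → run C
t=31: queue=[C,G,H,D] q_used=1 → run C
t=32: queue=[C,G,H,D] q_used=2 → run C
t=33: queue=[G,H,D,C] q_used=0 → run G
t=34: queue=[G,H,D,C] q_used=1 → run G
t=35: queue=[G,H,D,C] q_used=2 → run G
t=36: queue=[H,D,C,G] q_used=0 → run H
t=37: queue=[H,D,C,G] q_used=1 → run H
t=38: queue=[H,D,C,G] q_used=2 → run H
t=39: queue=[D,C,G,H] q_used=0 → run D
t=40: queue=[C,G,H] q_used=0 → run C
t=41: queue=[G,H] q_used=0 → run G
t=42: queue=[H] q_used=0 → run H
t=43: queue=[H] q_used=1 → run H
t=44: (idle)
t=45: (idle)
t=46: (idle)
t=47: (idle)
t=48: (idle)

context switches = 17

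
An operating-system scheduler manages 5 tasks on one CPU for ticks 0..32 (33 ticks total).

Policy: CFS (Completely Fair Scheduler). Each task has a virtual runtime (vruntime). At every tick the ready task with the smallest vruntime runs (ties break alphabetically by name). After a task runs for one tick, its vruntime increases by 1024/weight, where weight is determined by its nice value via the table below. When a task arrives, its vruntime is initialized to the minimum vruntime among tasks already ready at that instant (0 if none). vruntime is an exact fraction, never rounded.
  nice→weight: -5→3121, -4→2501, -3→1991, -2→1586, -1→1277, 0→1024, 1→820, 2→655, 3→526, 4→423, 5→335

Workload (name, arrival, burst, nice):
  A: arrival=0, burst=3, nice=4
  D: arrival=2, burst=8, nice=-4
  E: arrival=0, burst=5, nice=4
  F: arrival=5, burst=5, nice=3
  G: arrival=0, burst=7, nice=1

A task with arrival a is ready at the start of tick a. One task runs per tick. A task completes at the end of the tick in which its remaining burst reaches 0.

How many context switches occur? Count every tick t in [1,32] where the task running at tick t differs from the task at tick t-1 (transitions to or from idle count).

t=0: vr[A=0 E=0 G=0] → run A
t=1: vr[A=1024/423 E=0 G=0] → run E
t=2: vr[A=1024/423 D=0 E=1024/423 G=0] → run D
t=3: vr[A=1024/423 D=1024/2501 E=1024/423 G=0] → run G
t=4: vr[A=1024/423 D=1024/2501 E=1024/423 G=256/205] → run D
t=5: vr[A=1024/423 D=2048/2501 E=1024/423 F=2048/2501 G=256/205] → run D
t=6: vr[A=1024/423 D=3072/2501 E=1024/423 F=2048/2501 G=256/205] → run F
t=7: vr[A=1024/423 D=3072/2501 E=1024/423 F=1819136/657763 G=256/205] → run D
t=8: vr[A=1024/423 D=4096/2501 E=1024/423 F=1819136/657763 G=256/205] → run G
t=9: vr[A=1024/423 D=4096/2501 E=1024/423 F=1819136/657763 G=512/205] → run D
t=10: vr[A=1024/423 D=5120/2501 E=1024/423 F=1819136/657763 G=512/205] → run D
t=11: vr[A=1024/423 D=6144/2501 E=1024/423 F=1819136/657763 G=512/205] → run A
t=12: vr[A=2048/423 D=6144/2501 E=1024/423 F=1819136/657763 G=512/205] → run E
t=13: vr[A=2048/423 D=6144/2501 E=2048/423 F=1819136/657763 G=512/205] → run D
t=14: vr[A=2048/423 D=7168/2501 E=2048/423 F=1819136/657763 G=512/205] → run G
t=15: vr[A=2048/423 D=7168/2501 E=2048/423 F=1819136/657763 G=768/205] → run F
t=16: vr[A=2048/423 D=7168/2501 E=2048/423 F=3099648/657763 G=768/205] → run D
t=17: vr[A=2048/423 E=2048/423 F=3099648/657763 G=768/205] → run G
t=18: vr[A=2048/423 E=2048/423 F=3099648/657763 G=1024/205] → run F
t=19: vr[A=2048/423 E=2048/423 F=4380160/657763 G=1024/205] → run A
t=20: vr[E=2048/423 F=4380160/657763 G=1024/205] → run E
t=21: vr[E=1024/141 F=4380160/657763 G=1024/205] → run G
t=22: vr[E=1024/141 F=4380160/657763 G=256/41] → run G
t=23: vr[E=1024/141 F=4380160/657763 G=1536/205] → run F
t=24: vr[E=1024/141 F=5660672/657763 G=1536/205] → run E
t=25: vr[E=4096/423 F=5660672/657763 G=1536/205] → run G
t=26: vr[E=4096/423 F=5660672/657763] → run F
t=27: vr[E=4096/423] → run E
t=28: (idle)
t=29: (idle)
t=30: (idle)
t=31: (idle)
t=32: (idle)

context switches = 25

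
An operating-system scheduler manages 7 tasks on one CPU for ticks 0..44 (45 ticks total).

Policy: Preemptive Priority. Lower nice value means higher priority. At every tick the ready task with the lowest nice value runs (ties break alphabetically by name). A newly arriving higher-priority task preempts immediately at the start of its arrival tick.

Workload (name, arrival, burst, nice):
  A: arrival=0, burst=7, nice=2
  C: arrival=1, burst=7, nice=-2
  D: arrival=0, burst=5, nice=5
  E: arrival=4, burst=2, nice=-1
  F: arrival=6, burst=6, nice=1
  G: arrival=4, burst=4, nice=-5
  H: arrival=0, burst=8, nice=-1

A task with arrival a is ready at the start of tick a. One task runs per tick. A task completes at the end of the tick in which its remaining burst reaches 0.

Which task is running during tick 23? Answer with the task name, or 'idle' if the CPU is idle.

running at tick 23 = F

t=0: ready={A,D,H} → run H
t=1: ready={A,C,D,H} → run C
t=2: ready={A,C,D,H} → run C
t=3: ready={A,C,D,H} → run C
t=4: ready={A,C,D,E,G,H} → run G
t=5: ready={A,C,D,E,G,H} → run G
t=6: ready={A,C,D,E,F,G,H} → run G
t=7: ready={A,C,D,E,F,G,H} → run G
t=8: ready={A,C,D,E,F,H} → run C
t=9: ready={A,C,D,E,F,H} → run C
t=10: ready={A,C,D,E,F,H} → run C
t=11: ready={A,C,D,E,F,H} → run C
t=12: ready={A,D,E,F,H} → run E
t=13: ready={A,D,E,F,H} → run E
t=14: ready={A,D,F,H} → run H
t=15: ready={A,D,F,H} → run H
t=16: ready={A,D,F,H} → run H
t=17: ready={A,D,F,H} → run H
t=18: ready={A,D,F,H} → run H
t=19: ready={A,D,F,H} → run H
t=20: ready={A,D,F,H} → run H
t=21: ready={A,D,F} → run F
t=22: ready={A,D,F} → run F
t=23: ready={A,D,F} → run F
t=24: ready={A,D,F} → run F
t=25: ready={A,D,F} → run F
t=26: ready={A,D,F} → run F
t=27: ready={A,D} → run A
t=28: ready={A,D} → run A
t=29: ready={A,D} → run A
t=30: ready={A,D} → run A
t=31: ready={A,D} → run A
t=32: ready={A,D} → run A
t=33: ready={A,D} → run A
t=34: ready={D} → run D
t=35: ready={D} → run D
t=36: ready={D} → run D
t=37: ready={D} → run D
t=38: ready={D} → run D
t=39: (idle)
t=40: (idle)
t=41: (idle)
t=42: (idle)
t=43: (idle)
t=44: (idle)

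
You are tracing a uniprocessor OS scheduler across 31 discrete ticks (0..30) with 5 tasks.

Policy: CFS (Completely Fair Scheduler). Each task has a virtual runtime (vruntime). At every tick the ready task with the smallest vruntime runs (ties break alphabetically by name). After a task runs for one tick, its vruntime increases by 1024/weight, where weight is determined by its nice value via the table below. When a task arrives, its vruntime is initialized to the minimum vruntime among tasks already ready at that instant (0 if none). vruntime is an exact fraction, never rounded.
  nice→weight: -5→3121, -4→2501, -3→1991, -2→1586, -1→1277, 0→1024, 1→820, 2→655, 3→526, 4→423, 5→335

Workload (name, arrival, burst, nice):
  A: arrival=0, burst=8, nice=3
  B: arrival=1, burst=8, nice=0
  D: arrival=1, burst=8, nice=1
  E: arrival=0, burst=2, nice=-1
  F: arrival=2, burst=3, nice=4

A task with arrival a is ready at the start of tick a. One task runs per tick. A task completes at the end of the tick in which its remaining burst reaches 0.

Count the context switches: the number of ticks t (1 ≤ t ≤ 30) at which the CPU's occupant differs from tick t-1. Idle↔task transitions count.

context switches = 27

t=0: vr[A=0 E=0] → run A
t=1: vr[A=512/263 B=0 D=0 E=0] → run B
t=2: vr[A=512/263 B=1 D=0 E=0 F=0] → run D
t=3: vr[A=512/263 B=1 D=256/205 E=0 F=0] → run E
t=4: vr[A=512/263 B=1 D=256/205 E=1024/1277 F=0] → run F
t=5: vr[A=512/263 B=1 D=256/205 E=1024/1277 F=1024/423] → run E
t=6: vr[A=512/263 B=1 D=256/205 F=1024/423] → run B
t=7: vr[A=512/263 B=2 D=256/205 F=1024/423] → run D
t=8: vr[A=512/263 B=2 D=512/205 F=1024/423] → run A
t=9: vr[A=1024/263 B=2 D=512/205 F=1024/423] → run B
t=10: vr[A=1024/263 B=3 D=512/205 F=1024/423] → run F
t=11: vr[A=1024/263 B=3 D=512/205 F=2048/423] → run D
t=12: vr[A=1024/263 B=3 D=768/205 F=2048/423] → run B
t=13: vr[A=1024/263 B=4 D=768/205 F=2048/423] → run D
t=14: vr[A=1024/263 B=4 D=1024/205 F=2048/423] → run A
t=15: vr[A=1536/263 B=4 D=1024/205 F=2048/423] → run B
t=16: vr[A=1536/263 B=5 D=1024/205 F=2048/423] → run F
t=17: vr[A=1536/263 B=5 D=1024/205] → run D
t=18: vr[A=1536/263 B=5 D=256/41] → run B
t=19: vr[A=1536/263 B=6 D=256/41] → run A
t=20: vr[A=2048/263 B=6 D=256/41] → run B
t=21: vr[A=2048/263 B=7 D=256/41] → run D
t=22: vr[A=2048/263 B=7 D=1536/205] → run B
t=23: vr[A=2048/263 D=1536/205] → run D
t=24: vr[A=2048/263 D=1792/205] → run A
t=25: vr[A=2560/263 D=1792/205] → run D
t=26: vr[A=2560/263] → run A
t=27: vr[A=3072/263] → run A
t=28: vr[A=3584/263] → run A
t=29: (idle)
t=30: (idle)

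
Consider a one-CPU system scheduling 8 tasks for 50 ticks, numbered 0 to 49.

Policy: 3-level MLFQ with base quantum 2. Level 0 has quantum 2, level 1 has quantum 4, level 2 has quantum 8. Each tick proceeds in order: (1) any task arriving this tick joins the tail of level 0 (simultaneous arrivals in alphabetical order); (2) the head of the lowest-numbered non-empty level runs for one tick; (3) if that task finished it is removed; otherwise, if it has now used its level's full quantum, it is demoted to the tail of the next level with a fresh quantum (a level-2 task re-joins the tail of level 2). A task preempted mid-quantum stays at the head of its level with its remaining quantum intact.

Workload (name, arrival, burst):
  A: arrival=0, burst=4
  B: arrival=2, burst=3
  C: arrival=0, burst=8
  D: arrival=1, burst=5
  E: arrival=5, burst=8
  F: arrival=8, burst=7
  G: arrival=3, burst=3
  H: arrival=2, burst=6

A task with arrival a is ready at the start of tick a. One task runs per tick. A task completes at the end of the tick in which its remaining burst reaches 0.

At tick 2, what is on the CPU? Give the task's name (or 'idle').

running at tick 2 = C

t=0: L0/L1/L2 = AC/-/- → run A
t=1: L0/L1/L2 = ACD/-/- → run A
t=2: L0/L1/L2 = CDBH/A/- → run C
t=3: L0/L1/L2 = CDBHG/A/- → run C
t=4: L0/L1/L2 = DBHG/AC/- → run D
t=5: L0/L1/L2 = DBHGE/AC/- → run D
t=6: L0/L1/L2 = BHGE/ACD/- → run B
t=7: L0/L1/L2 = BHGE/ACD/- → run B
t=8: L0/L1/L2 = HGEF/ACDB/- → run H
t=9: L0/L1/L2 = HGEF/ACDB/- → run H
t=10: L0/L1/L2 = GEF/ACDBH/- → run G
t=11: L0/L1/L2 = GEF/ACDBH/- → run G
t=12: L0/L1/L2 = EF/ACDBHG/- → run E
t=13: L0/L1/L2 = EF/ACDBHG/- → run E
t=14: L0/L1/L2 = F/ACDBHGE/- → run F
t=15: L0/L1/L2 = F/ACDBHGE/- → run F
t=16: L0/L1/L2 = -/ACDBHGEF/- → run A
t=17: L0/L1/L2 = -/ACDBHGEF/- → run A
t=18: L0/L1/L2 = -/CDBHGEF/- → run C
t=19: L0/L1/L2 = -/CDBHGEF/- → run C
t=20: L0/L1/L2 = -/CDBHGEF/- → run C
t=21: L0/L1/L2 = -/CDBHGEF/- → run C
t=22: L0/L1/L2 = -/DBHGEF/C → run D
t=23: L0/L1/L2 = -/DBHGEF/C → run D
t=24: L0/L1/L2 = -/DBHGEF/C → run D
t=25: L0/L1/L2 = -/BHGEF/C → run B
t=26: L0/L1/L2 = -/HGEF/C → run H
t=27: L0/L1/L2 = -/HGEF/C → run H
t=28: L0/L1/L2 = -/HGEF/C → run H
t=29: L0/L1/L2 = -/HGEF/C → run H
t=30: L0/L1/L2 = -/GEF/C → run G
t=31: L0/L1/L2 = -/EF/C → run E
t=32: L0/L1/L2 = -/EF/C → run E
t=33: L0/L1/L2 = -/EF/C → run E
t=34: L0/L1/L2 = -/EF/C → run E
t=35: L0/L1/L2 = -/F/CE → run F
t=36: L0/L1/L2 = -/F/CE → run F
t=37: L0/L1/L2 = -/F/CE → run F
t=38: L0/L1/L2 = -/F/CE → run F
t=39: L0/L1/L2 = -/-/CEF → run C
t=40: L0/L1/L2 = -/-/CEF → run C
t=41: L0/L1/L2 = -/-/EF → run E
t=42: L0/L1/L2 = -/-/EF → run E
t=43: L0/L1/L2 = -/-/F → run F
t=44: (idle)
t=45: (idle)
t=46: (idle)
t=47: (idle)
t=48: (idle)
t=49: (idle)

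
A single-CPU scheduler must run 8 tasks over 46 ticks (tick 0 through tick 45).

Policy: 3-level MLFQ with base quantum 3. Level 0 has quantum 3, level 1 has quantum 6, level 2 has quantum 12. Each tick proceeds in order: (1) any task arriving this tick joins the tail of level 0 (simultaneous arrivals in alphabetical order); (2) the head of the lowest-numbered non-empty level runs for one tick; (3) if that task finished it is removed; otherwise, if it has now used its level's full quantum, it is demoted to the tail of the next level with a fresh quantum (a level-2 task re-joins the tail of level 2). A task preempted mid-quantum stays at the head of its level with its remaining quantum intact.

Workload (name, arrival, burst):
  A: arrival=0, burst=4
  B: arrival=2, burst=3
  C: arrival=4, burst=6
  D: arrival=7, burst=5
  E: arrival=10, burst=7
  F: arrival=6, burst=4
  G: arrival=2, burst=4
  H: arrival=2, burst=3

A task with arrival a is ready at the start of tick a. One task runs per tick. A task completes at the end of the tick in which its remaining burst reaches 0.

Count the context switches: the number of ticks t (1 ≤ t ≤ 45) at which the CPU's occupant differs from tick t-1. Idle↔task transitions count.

context switches = 14

t=0: L0/L1/L2 = A/-/- → run A
t=1: L0/L1/L2 = A/-/- → run A
t=2: L0/L1/L2 = ABGH/-/- → run A
t=3: L0/L1/L2 = BGH/A/- → run B
t=4: L0/L1/L2 = BGHC/A/- → run B
t=5: L0/L1/L2 = BGHC/A/- → run B
t=6: L0/L1/L2 = GHCF/A/- → run G
t=7: L0/L1/L2 = GHCFD/A/- → run G
t=8: L0/L1/L2 = GHCFD/A/- → run G
t=9: L0/L1/L2 = HCFD/AG/- → run H
t=10: L0/L1/L2 = HCFDE/AG/- → run H
t=11: L0/L1/L2 = HCFDE/AG/- → run H
t=12: L0/L1/L2 = CFDE/AG/- → run C
t=13: L0/L1/L2 = CFDE/AG/- → run C
t=14: L0/L1/L2 = CFDE/AG/- → run C
t=15: L0/L1/L2 = FDE/AGC/- → run F
t=16: L0/L1/L2 = FDE/AGC/- → run F
t=17: L0/L1/L2 = FDE/AGC/- → run F
t=18: L0/L1/L2 = DE/AGCF/- → run D
t=19: L0/L1/L2 = DE/AGCF/- → run D
t=20: L0/L1/L2 = DE/AGCF/- → run D
t=21: L0/L1/L2 = E/AGCFD/- → run E
t=22: L0/L1/L2 = E/AGCFD/- → run E
t=23: L0/L1/L2 = E/AGCFD/- → run E
t=24: L0/L1/L2 = -/AGCFDE/- → run A
t=25: L0/L1/L2 = -/GCFDE/- → run G
t=26: L0/L1/L2 = -/CFDE/- → run C
t=27: L0/L1/L2 = -/CFDE/- → run C
t=28: L0/L1/L2 = -/CFDE/- → run C
t=29: L0/L1/L2 = -/FDE/- → run F
t=30: L0/L1/L2 = -/DE/- → run D
t=31: L0/L1/L2 = -/DE/- → run D
t=32: L0/L1/L2 = -/E/- → run E
t=33: L0/L1/L2 = -/E/- → run E
t=34: L0/L1/L2 = -/E/- → run E
t=35: L0/L1/L2 = -/E/- → run E
t=36: (idle)
t=37: (idle)
t=38: (idle)
t=39: (idle)
t=40: (idle)
t=41: (idle)
t=42: (idle)
t=43: (idle)
t=44: (idle)
t=45: (idle)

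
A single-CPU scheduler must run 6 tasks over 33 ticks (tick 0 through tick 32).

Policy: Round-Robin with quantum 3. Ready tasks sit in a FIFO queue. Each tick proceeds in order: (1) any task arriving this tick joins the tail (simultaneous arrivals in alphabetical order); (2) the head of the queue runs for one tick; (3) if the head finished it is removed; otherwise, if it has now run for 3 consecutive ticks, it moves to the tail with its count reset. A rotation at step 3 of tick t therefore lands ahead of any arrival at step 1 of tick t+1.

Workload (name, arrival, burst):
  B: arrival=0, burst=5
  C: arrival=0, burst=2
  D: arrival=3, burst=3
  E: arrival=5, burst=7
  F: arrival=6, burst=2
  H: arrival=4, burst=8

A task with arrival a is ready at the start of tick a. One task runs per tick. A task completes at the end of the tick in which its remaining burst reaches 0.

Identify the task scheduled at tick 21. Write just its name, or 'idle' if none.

running at tick 21 = E

t=0: queue=[B,C] q_used=0 → run B
t=1: queue=[B,C] q_used=1 → run B
t=2: queue=[B,C] q_used=2 → run B
t=3: queue=[C,B,D] q_used=0 → run C
t=4: queue=[C,B,D,H] q_used=1 → run C
t=5: queue=[B,D,H,E] q_used=0 → run B
t=6: queue=[B,D,H,E,F] q_used=1 → run B
t=7: queue=[D,H,E,F] q_used=0 → run D
t=8: queue=[D,H,E,F] q_used=1 → run D
t=9: queue=[D,H,E,F] q_used=2 → run D
t=10: queue=[H,E,F] q_used=0 → run H
t=11: queue=[H,E,F] q_used=1 → run H
t=12: queue=[H,E,F] q_used=2 → run H
t=13: queue=[E,F,H] q_used=0 → run E
t=14: queue=[E,F,H] q_used=1 → run E
t=15: queue=[E,F,H] q_used=2 → run E
t=16: queue=[F,H,E] q_used=0 → run F
t=17: queue=[F,H,E] q_used=1 → run F
t=18: queue=[H,E] q_used=0 → run H
t=19: queue=[H,E] q_used=1 → run H
t=20: queue=[H,E] q_used=2 → run H
t=21: queue=[E,H] q_used=0 → run E
t=22: queue=[E,H] q_used=1 → run E
t=23: queue=[E,H] q_used=2 → run E
t=24: queue=[H,E] q_used=0 → run H
t=25: queue=[H,E] q_used=1 → run H
t=26: queue=[E] q_used=0 → run E
t=27: (idle)
t=28: (idle)
t=29: (idle)
t=30: (idle)
t=31: (idle)
t=32: (idle)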